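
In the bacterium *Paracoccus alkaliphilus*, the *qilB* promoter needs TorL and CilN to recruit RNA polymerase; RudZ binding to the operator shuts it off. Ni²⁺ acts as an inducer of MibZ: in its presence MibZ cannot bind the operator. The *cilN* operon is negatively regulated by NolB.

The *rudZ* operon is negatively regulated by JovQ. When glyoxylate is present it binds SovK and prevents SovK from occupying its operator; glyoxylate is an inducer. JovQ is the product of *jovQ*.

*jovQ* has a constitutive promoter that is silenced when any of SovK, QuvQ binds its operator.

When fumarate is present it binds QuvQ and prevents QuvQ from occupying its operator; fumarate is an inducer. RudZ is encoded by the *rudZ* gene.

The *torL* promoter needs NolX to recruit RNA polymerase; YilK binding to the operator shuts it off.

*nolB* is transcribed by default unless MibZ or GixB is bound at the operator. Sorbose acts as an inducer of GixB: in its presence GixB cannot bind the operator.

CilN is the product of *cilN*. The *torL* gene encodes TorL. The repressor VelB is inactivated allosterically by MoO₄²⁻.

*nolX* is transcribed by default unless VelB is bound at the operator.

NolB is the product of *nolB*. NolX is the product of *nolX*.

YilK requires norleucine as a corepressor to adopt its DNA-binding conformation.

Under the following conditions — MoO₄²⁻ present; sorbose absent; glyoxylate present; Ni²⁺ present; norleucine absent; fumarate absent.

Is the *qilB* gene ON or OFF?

OFF

Norleucine is absent, so YilK is inactive.
MoO₄²⁻ is present, so VelB is inactive.
With no repressor bound, *nolX* is transcribed.
So NolX is produced and active.
No repressor is bound and NolX is active, so *torL* is transcribed.
So TorL is produced and active.
Glyoxylate is present, so SovK is inactive.
Fumarate is absent, so QuvQ is active.
With repressor QuvQ bound, *jovQ* is not transcribed.
So JovQ is not produced.
With no repressor bound, *rudZ* is transcribed.
So RudZ is produced and active.
Ni²⁺ is present, so MibZ is inactive.
Sorbose is absent, so GixB is active.
With repressor GixB bound, *nolB* is not transcribed.
So NolB is not produced.
With no repressor bound, *cilN* is transcribed.
So CilN is produced and active.
With repressor RudZ bound, *qilB* is not transcribed.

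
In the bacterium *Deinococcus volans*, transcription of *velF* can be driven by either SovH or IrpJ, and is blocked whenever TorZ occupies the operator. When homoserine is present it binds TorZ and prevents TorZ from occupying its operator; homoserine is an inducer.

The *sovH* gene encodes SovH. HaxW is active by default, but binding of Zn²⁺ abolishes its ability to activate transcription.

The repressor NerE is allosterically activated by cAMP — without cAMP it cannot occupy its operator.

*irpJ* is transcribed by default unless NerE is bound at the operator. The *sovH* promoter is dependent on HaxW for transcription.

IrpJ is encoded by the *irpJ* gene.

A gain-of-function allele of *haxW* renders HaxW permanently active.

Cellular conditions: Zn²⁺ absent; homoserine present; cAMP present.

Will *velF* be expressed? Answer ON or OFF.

ON

HaxW is constitutively active in this strain.
No repressor is bound and HaxW is active, so *sovH* is transcribed.
So SovH is produced and active.
Homoserine is present, so TorZ is inactive.
cAMP is present, so NerE is active.
With repressor NerE bound, *irpJ* is not transcribed.
So IrpJ is not produced.
Activator SovH is present, so *velF* is transcribed.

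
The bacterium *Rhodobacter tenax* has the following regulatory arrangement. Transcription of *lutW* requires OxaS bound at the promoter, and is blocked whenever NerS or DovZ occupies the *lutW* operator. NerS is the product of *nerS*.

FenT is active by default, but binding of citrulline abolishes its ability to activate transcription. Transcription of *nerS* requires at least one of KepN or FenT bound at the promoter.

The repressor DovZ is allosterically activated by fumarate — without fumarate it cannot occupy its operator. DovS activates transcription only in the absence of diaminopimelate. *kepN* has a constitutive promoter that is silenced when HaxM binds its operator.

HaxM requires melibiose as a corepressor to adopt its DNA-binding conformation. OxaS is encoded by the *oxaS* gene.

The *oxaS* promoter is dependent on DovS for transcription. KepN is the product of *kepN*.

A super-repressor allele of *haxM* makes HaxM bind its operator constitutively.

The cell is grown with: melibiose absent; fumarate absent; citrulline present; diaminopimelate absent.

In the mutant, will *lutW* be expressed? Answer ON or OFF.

HaxM is constitutively active in this strain.
With repressor HaxM bound, *kepN* is not transcribed.
So KepN is not produced.
Citrulline is present, so FenT is inactive.
No activator is available at the *nerS* promoter, so *nerS* is not transcribed.
So NerS is not produced.
Diaminopimelate is absent, so DovS is active.
No repressor is bound and DovS is active, so *oxaS* is transcribed.
So OxaS is produced and active.
Fumarate is absent, so DovZ is inactive.
No repressor is bound and OxaS is active, so *lutW* is transcribed.

ON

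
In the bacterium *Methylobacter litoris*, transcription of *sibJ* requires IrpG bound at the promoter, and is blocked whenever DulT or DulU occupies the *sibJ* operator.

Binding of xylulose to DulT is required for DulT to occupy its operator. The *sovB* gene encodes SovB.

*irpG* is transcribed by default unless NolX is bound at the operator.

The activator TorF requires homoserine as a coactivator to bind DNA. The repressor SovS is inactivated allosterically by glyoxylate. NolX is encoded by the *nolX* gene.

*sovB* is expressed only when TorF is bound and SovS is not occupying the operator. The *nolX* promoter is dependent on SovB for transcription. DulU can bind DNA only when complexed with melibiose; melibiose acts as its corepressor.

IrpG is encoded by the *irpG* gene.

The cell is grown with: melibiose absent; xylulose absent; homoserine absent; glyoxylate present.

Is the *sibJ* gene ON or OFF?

ON

Xylulose is absent, so DulT is inactive.
Melibiose is absent, so DulU is inactive.
Homoserine is absent, so TorF is inactive.
Glyoxylate is present, so SovS is inactive.
Required activator TorF is absent, so *sovB* is not transcribed.
So SovB is not produced.
Required activator SovB is absent, so *nolX* is not transcribed.
So NolX is not produced.
With no repressor bound, *irpG* is transcribed.
So IrpG is produced and active.
No repressor is bound and IrpG is active, so *sibJ* is transcribed.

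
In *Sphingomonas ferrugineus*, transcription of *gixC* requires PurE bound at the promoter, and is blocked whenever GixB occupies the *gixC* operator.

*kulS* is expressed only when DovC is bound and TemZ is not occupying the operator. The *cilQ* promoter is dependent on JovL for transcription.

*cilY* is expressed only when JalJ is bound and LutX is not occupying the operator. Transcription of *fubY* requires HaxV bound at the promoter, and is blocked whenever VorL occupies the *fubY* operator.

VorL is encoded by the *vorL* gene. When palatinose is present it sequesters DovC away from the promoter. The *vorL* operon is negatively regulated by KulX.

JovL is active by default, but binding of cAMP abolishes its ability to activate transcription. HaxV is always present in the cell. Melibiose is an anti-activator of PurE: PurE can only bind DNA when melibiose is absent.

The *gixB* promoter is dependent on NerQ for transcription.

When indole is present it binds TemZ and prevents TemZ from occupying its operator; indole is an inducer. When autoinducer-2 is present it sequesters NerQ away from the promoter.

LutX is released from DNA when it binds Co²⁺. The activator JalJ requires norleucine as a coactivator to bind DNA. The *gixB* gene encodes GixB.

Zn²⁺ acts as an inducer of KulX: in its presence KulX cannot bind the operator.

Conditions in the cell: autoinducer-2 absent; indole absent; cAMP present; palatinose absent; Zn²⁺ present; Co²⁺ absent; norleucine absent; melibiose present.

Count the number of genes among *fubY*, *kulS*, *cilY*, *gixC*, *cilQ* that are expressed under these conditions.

Zn²⁺ is present, so KulX is inactive.
With no repressor bound, *vorL* is transcribed.
So VorL is produced and active.
HaxV is produced constitutively and is active.
With repressor VorL bound, *fubY* is not transcribed.
→ *fubY* is OFF.
Palatinose is absent, so DovC is active.
Indole is absent, so TemZ is active.
With repressor TemZ bound, *kulS* is not transcribed.
→ *kulS* is OFF.
Co²⁺ is absent, so LutX is active.
Norleucine is absent, so JalJ is inactive.
With repressor LutX bound, *cilY* is not transcribed.
→ *cilY* is OFF.
Autoinducer-2 is absent, so NerQ is active.
No repressor is bound and NerQ is active, so *gixB* is transcribed.
So GixB is produced and active.
Melibiose is present, so PurE is inactive.
With repressor GixB bound, *gixC* is not transcribed.
→ *gixC* is OFF.
cAMP is present, so JovL is inactive.
Required activator JovL is absent, so *cilQ* is not transcribed.
→ *cilQ* is OFF.
0 of the 5 genes are transcribed.

0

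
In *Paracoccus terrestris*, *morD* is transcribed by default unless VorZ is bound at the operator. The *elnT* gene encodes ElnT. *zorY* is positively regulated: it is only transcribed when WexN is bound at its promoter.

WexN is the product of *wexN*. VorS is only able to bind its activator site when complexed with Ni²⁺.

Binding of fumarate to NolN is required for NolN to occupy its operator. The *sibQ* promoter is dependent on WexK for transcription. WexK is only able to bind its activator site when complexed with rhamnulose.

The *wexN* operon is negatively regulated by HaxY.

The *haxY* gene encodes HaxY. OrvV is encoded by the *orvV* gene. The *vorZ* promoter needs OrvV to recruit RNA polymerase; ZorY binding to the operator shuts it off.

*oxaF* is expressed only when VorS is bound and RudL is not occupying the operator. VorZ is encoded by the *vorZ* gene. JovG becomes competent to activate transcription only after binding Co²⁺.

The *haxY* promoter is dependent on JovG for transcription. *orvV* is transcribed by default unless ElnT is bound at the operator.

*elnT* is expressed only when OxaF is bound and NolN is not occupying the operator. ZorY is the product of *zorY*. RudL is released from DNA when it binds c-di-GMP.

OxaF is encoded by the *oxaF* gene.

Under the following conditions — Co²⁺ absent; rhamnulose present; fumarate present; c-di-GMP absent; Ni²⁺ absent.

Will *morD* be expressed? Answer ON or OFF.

c-di-GMP is absent, so RudL is active.
Ni²⁺ is absent, so VorS is inactive.
With repressor RudL bound, *oxaF* is not transcribed.
So OxaF is not produced.
Fumarate is present, so NolN is active.
With repressor NolN bound, *elnT* is not transcribed.
So ElnT is not produced.
With no repressor bound, *orvV* is transcribed.
So OrvV is produced and active.
Co²⁺ is absent, so JovG is inactive.
Required activator JovG is absent, so *haxY* is not transcribed.
So HaxY is not produced.
With no repressor bound, *wexN* is transcribed.
So WexN is produced and active.
No repressor is bound and WexN is active, so *zorY* is transcribed.
So ZorY is produced and active.
With repressor ZorY bound, *vorZ* is not transcribed.
So VorZ is not produced.
With no repressor bound, *morD* is transcribed.

ON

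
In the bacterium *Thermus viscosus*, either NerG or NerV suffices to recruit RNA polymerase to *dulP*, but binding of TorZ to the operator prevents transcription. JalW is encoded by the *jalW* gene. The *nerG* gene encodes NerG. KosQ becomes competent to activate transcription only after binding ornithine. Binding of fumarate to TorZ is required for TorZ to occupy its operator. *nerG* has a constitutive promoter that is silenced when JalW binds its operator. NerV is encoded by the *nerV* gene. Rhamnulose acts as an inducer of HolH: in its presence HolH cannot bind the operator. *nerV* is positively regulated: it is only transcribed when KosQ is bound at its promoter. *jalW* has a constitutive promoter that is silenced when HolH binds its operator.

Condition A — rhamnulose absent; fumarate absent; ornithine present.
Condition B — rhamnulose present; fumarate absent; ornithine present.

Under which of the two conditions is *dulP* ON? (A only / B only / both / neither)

both

Condition A:
Rhamnulose is absent, so HolH is active.
With repressor HolH bound, *jalW* is not transcribed.
So JalW is not produced.
With no repressor bound, *nerG* is transcribed.
So NerG is produced and active.
Fumarate is absent, so TorZ is inactive.
Ornithine is present, so KosQ is active.
No repressor is bound and KosQ is active, so *nerV* is transcribed.
So NerV is produced and active.
Activator NerG is present, so *dulP* is transcribed.
→ *dulP* is ON in A.
Condition B:
Rhamnulose is present, so HolH is inactive.
With no repressor bound, *jalW* is transcribed.
So JalW is produced and active.
With repressor JalW bound, *nerG* is not transcribed.
So NerG is not produced.
Fumarate is absent, so TorZ is inactive.
Ornithine is present, so KosQ is active.
No repressor is bound and KosQ is active, so *nerV* is transcribed.
So NerV is produced and active.
Activator NerV is present, so *dulP* is transcribed.
→ *dulP* is ON in B.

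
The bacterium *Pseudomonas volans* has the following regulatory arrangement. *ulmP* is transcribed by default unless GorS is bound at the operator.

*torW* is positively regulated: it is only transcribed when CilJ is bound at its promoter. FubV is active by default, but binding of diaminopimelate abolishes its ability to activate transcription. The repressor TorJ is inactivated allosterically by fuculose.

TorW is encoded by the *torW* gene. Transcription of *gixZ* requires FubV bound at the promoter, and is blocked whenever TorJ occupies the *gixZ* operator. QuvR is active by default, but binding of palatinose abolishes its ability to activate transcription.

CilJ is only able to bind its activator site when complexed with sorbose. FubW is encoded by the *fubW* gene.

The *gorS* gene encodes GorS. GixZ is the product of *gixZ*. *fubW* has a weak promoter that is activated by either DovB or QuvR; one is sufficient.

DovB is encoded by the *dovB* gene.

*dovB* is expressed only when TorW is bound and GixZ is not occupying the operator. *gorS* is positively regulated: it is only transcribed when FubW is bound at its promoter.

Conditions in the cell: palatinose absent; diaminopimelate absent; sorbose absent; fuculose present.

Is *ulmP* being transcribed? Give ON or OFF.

OFF

Sorbose is absent, so CilJ is inactive.
Required activator CilJ is absent, so *torW* is not transcribed.
So TorW is not produced.
Diaminopimelate is absent, so FubV is active.
Fuculose is present, so TorJ is inactive.
No repressor is bound and FubV is active, so *gixZ* is transcribed.
So GixZ is produced and active.
With repressor GixZ bound, *dovB* is not transcribed.
So DovB is not produced.
Palatinose is absent, so QuvR is active.
Activator QuvR is present, so *fubW* is transcribed.
So FubW is produced and active.
No repressor is bound and FubW is active, so *gorS* is transcribed.
So GorS is produced and active.
With repressor GorS bound, *ulmP* is not transcribed.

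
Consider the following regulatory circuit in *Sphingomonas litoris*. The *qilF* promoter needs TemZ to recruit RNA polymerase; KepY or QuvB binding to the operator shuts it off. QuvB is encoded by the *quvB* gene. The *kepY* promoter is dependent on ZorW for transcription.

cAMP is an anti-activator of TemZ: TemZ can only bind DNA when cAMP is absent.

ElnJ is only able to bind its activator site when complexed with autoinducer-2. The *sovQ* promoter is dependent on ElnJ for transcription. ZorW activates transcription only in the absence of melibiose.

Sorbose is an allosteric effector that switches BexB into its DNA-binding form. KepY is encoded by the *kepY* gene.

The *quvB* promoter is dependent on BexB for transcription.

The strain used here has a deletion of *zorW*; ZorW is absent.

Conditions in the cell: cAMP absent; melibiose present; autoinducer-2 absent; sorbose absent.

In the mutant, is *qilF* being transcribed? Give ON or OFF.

ZorW is non-functional in this strain, so it has no effect.
Required activator ZorW is absent, so *kepY* is not transcribed.
So KepY is not produced.
Sorbose is absent, so BexB is inactive.
Required activator BexB is absent, so *quvB* is not transcribed.
So QuvB is not produced.
cAMP is absent, so TemZ is active.
No repressor is bound and TemZ is active, so *qilF* is transcribed.

ON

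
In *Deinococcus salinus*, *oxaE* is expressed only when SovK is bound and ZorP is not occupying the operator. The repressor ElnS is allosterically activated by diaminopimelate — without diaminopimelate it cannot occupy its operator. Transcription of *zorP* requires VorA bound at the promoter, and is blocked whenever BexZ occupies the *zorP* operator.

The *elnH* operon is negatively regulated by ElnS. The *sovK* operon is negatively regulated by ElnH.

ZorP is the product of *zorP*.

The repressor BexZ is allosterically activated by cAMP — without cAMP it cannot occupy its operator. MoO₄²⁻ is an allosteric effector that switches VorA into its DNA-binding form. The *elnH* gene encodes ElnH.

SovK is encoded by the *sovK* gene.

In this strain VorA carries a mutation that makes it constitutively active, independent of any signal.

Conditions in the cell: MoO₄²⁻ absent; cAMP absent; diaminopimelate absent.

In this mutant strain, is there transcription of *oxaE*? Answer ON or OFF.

OFF

cAMP is absent, so BexZ is inactive.
VorA is constitutively active in this strain.
No repressor is bound and VorA is active, so *zorP* is transcribed.
So ZorP is produced and active.
Diaminopimelate is absent, so ElnS is inactive.
With no repressor bound, *elnH* is transcribed.
So ElnH is produced and active.
With repressor ElnH bound, *sovK* is not transcribed.
So SovK is not produced.
With repressor ZorP bound, *oxaE* is not transcribed.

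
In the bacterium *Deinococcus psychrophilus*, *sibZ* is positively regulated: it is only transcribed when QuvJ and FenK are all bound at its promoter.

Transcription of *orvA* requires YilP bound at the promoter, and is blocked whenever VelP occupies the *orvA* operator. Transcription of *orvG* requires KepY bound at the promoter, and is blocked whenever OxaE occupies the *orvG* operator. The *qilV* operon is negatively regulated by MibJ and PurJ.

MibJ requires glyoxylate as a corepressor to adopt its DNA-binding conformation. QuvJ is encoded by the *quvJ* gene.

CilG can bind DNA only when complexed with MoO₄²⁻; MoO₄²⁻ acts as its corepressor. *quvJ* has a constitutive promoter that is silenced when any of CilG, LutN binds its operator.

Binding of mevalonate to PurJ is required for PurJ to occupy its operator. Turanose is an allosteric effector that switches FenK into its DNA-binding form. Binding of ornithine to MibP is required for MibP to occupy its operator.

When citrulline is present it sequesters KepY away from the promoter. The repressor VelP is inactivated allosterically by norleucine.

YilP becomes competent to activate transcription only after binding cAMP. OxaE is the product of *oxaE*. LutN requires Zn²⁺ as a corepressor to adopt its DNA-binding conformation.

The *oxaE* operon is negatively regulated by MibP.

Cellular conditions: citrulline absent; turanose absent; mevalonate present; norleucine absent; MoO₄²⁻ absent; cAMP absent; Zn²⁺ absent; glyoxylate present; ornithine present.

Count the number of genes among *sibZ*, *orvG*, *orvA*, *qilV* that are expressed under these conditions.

1

MoO₄²⁻ is absent, so CilG is inactive.
Zn²⁺ is absent, so LutN is inactive.
With no repressor bound, *quvJ* is transcribed.
So QuvJ is produced and active.
Turanose is absent, so FenK is inactive.
Required activator FenK is absent, so *sibZ* is not transcribed.
→ *sibZ* is OFF.
Ornithine is present, so MibP is active.
With repressor MibP bound, *oxaE* is not transcribed.
So OxaE is not produced.
Citrulline is absent, so KepY is active.
No repressor is bound and KepY is active, so *orvG* is transcribed.
→ *orvG* is ON.
cAMP is absent, so YilP is inactive.
Norleucine is absent, so VelP is active.
With repressor VelP bound, *orvA* is not transcribed.
→ *orvA* is OFF.
Glyoxylate is present, so MibJ is active.
Mevalonate is present, so PurJ is active.
With repressor MibJ bound, *qilV* is not transcribed.
→ *qilV* is OFF.
1 of the 4 genes is transcribed.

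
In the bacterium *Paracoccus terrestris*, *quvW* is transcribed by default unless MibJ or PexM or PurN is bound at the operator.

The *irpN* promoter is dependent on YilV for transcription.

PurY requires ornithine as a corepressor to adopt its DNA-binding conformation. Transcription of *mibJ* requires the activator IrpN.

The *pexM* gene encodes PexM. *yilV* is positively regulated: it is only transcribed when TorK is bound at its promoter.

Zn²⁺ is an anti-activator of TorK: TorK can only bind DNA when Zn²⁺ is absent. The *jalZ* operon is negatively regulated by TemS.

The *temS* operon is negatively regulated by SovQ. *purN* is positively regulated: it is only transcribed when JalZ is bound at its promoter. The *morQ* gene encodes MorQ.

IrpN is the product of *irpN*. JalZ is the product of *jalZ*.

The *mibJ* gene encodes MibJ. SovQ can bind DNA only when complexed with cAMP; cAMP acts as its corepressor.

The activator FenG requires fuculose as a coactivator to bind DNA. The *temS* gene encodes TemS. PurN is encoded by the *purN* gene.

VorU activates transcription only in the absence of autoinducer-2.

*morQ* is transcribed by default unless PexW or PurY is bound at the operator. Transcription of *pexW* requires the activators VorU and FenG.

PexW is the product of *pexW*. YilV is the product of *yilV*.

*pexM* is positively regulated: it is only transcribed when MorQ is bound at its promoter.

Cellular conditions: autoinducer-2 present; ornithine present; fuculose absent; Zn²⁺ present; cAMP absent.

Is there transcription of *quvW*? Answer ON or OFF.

ON

Zn²⁺ is present, so TorK is inactive.
Required activator TorK is absent, so *yilV* is not transcribed.
So YilV is not produced.
Required activator YilV is absent, so *irpN* is not transcribed.
So IrpN is not produced.
Required activator IrpN is absent, so *mibJ* is not transcribed.
So MibJ is not produced.
Autoinducer-2 is present, so VorU is inactive.
Fuculose is absent, so FenG is inactive.
Required activator VorU is absent, so *pexW* is not transcribed.
So PexW is not produced.
Ornithine is present, so PurY is active.
With repressor PurY bound, *morQ* is not transcribed.
So MorQ is not produced.
Required activator MorQ is absent, so *pexM* is not transcribed.
So PexM is not produced.
cAMP is absent, so SovQ is inactive.
With no repressor bound, *temS* is transcribed.
So TemS is produced and active.
With repressor TemS bound, *jalZ* is not transcribed.
So JalZ is not produced.
Required activator JalZ is absent, so *purN* is not transcribed.
So PurN is not produced.
With no repressor bound, *quvW* is transcribed.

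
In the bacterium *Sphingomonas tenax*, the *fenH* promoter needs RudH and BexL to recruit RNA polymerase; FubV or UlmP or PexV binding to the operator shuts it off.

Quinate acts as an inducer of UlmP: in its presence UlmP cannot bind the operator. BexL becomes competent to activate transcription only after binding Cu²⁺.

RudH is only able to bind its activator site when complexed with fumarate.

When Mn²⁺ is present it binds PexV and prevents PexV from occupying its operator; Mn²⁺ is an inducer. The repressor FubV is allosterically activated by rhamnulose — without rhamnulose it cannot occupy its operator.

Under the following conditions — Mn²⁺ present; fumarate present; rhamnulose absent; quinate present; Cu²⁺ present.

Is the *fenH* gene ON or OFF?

Rhamnulose is absent, so FubV is inactive.
Quinate is present, so UlmP is inactive.
Fumarate is present, so RudH is active.
Cu²⁺ is present, so BexL is active.
Mn²⁺ is present, so PexV is inactive.
No repressor is bound and RudH and BexL are active, so *fenH* is transcribed.

ON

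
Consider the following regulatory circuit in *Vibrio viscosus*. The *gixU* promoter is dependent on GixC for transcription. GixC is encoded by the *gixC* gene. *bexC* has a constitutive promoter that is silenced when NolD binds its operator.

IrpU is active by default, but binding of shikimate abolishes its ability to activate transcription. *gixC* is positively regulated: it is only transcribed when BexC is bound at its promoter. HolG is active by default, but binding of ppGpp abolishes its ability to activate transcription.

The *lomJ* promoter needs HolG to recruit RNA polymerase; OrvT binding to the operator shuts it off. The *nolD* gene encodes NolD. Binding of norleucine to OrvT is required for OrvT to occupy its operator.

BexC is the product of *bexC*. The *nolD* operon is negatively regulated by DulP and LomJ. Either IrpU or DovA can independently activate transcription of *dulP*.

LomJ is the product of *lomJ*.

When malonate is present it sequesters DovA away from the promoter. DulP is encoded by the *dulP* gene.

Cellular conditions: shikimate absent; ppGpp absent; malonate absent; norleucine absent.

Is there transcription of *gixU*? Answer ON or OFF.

Shikimate is absent, so IrpU is active.
Malonate is absent, so DovA is active.
Activator IrpU is present, so *dulP* is transcribed.
So DulP is produced and active.
ppGpp is absent, so HolG is active.
Norleucine is absent, so OrvT is inactive.
No repressor is bound and HolG is active, so *lomJ* is transcribed.
So LomJ is produced and active.
With repressor DulP bound, *nolD* is not transcribed.
So NolD is not produced.
With no repressor bound, *bexC* is transcribed.
So BexC is produced and active.
No repressor is bound and BexC is active, so *gixC* is transcribed.
So GixC is produced and active.
No repressor is bound and GixC is active, so *gixU* is transcribed.

ON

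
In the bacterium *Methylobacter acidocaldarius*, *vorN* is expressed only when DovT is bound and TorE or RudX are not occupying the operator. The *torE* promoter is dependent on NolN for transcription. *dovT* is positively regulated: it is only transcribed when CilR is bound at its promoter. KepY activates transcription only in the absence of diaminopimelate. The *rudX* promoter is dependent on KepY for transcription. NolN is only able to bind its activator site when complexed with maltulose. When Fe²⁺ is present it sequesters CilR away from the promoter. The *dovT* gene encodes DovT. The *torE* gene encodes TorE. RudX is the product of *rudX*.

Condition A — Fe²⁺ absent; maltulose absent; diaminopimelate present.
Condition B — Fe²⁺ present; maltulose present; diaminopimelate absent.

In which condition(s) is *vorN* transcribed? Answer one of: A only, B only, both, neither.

A only

Condition A:
Fe²⁺ is absent, so CilR is active.
No repressor is bound and CilR is active, so *dovT* is transcribed.
So DovT is produced and active.
Maltulose is absent, so NolN is inactive.
Required activator NolN is absent, so *torE* is not transcribed.
So TorE is not produced.
Diaminopimelate is present, so KepY is inactive.
Required activator KepY is absent, so *rudX* is not transcribed.
So RudX is not produced.
No repressor is bound and DovT is active, so *vorN* is transcribed.
→ *vorN* is ON in A.
Condition B:
Fe²⁺ is present, so CilR is inactive.
Required activator CilR is absent, so *dovT* is not transcribed.
So DovT is not produced.
Maltulose is present, so NolN is active.
No repressor is bound and NolN is active, so *torE* is transcribed.
So TorE is produced and active.
Diaminopimelate is absent, so KepY is active.
No repressor is bound and KepY is active, so *rudX* is transcribed.
So RudX is produced and active.
With repressor TorE bound, *vorN* is not transcribed.
→ *vorN* is OFF in B.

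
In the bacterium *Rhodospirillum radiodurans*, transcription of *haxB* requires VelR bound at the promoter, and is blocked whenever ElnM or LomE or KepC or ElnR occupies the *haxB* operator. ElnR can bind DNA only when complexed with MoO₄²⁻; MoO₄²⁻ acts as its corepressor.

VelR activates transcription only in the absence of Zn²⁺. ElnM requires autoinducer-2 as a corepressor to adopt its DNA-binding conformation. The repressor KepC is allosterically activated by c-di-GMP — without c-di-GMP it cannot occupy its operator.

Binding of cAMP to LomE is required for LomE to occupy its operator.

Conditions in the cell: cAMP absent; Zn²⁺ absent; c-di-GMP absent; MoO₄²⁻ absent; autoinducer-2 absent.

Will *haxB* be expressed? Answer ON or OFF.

Autoinducer-2 is absent, so ElnM is inactive.
cAMP is absent, so LomE is inactive.
c-di-GMP is absent, so KepC is inactive.
Zn²⁺ is absent, so VelR is active.
MoO₄²⁻ is absent, so ElnR is inactive.
No repressor is bound and VelR is active, so *haxB* is transcribed.

ON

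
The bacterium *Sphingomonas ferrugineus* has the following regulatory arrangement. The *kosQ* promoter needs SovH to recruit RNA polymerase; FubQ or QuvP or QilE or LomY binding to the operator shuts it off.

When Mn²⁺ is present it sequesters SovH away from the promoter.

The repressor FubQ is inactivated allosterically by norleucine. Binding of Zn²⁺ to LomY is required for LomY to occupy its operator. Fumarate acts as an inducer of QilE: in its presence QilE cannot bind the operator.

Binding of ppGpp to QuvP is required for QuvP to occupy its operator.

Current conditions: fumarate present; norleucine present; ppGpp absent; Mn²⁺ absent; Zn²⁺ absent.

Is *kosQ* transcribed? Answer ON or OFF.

Norleucine is present, so FubQ is inactive.
ppGpp is absent, so QuvP is inactive.
Mn²⁺ is absent, so SovH is active.
Fumarate is present, so QilE is inactive.
Zn²⁺ is absent, so LomY is inactive.
No repressor is bound and SovH is active, so *kosQ* is transcribed.

ON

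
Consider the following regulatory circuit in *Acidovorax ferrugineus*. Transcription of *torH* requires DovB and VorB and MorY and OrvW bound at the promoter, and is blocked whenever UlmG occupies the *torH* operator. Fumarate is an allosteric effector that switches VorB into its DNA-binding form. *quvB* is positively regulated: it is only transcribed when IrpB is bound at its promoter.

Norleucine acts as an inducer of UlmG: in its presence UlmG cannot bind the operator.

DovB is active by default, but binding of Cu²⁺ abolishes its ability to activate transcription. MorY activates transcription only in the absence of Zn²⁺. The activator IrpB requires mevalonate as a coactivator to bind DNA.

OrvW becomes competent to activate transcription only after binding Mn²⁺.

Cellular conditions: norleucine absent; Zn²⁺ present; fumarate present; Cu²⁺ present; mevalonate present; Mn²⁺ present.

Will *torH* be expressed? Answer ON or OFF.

OFF

Cu²⁺ is present, so DovB is inactive.
Fumarate is present, so VorB is active.
Norleucine is absent, so UlmG is active.
Zn²⁺ is present, so MorY is inactive.
Mn²⁺ is present, so OrvW is active.
With repressor UlmG bound, *torH* is not transcribed.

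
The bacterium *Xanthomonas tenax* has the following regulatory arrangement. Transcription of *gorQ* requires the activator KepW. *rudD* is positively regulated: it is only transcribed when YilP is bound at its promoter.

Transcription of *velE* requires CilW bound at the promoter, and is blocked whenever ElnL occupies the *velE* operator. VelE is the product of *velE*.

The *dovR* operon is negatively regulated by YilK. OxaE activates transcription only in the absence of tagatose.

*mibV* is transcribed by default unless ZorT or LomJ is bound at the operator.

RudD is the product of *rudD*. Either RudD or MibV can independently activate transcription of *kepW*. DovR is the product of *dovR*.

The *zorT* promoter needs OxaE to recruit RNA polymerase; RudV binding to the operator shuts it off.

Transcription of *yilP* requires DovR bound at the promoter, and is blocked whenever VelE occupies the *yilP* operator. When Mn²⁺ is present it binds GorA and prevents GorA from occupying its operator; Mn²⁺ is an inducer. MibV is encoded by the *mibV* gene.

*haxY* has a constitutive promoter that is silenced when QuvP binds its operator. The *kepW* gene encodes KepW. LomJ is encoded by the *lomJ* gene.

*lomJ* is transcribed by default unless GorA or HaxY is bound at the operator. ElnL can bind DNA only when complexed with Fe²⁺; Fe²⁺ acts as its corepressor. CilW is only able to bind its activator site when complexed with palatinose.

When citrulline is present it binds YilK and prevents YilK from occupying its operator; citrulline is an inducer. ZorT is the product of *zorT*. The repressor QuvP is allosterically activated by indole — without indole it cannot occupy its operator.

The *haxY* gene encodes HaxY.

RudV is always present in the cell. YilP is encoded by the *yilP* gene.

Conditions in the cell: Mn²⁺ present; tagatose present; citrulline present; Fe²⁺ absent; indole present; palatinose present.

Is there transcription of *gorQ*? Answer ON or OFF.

OFF

Citrulline is present, so YilK is inactive.
With no repressor bound, *dovR* is transcribed.
So DovR is produced and active.
Fe²⁺ is absent, so ElnL is inactive.
Palatinose is present, so CilW is active.
No repressor is bound and CilW is active, so *velE* is transcribed.
So VelE is produced and active.
With repressor VelE bound, *yilP* is not transcribed.
So YilP is not produced.
Required activator YilP is absent, so *rudD* is not transcribed.
So RudD is not produced.
Tagatose is present, so OxaE is inactive.
RudV is produced constitutively and is active.
With repressor RudV bound, *zorT* is not transcribed.
So ZorT is not produced.
Mn²⁺ is present, so GorA is inactive.
Indole is present, so QuvP is active.
With repressor QuvP bound, *haxY* is not transcribed.
So HaxY is not produced.
With no repressor bound, *lomJ* is transcribed.
So LomJ is produced and active.
With repressor LomJ bound, *mibV* is not transcribed.
So MibV is not produced.
No activator is available at the *kepW* promoter, so *kepW* is not transcribed.
So KepW is not produced.
Required activator KepW is absent, so *gorQ* is not transcribed.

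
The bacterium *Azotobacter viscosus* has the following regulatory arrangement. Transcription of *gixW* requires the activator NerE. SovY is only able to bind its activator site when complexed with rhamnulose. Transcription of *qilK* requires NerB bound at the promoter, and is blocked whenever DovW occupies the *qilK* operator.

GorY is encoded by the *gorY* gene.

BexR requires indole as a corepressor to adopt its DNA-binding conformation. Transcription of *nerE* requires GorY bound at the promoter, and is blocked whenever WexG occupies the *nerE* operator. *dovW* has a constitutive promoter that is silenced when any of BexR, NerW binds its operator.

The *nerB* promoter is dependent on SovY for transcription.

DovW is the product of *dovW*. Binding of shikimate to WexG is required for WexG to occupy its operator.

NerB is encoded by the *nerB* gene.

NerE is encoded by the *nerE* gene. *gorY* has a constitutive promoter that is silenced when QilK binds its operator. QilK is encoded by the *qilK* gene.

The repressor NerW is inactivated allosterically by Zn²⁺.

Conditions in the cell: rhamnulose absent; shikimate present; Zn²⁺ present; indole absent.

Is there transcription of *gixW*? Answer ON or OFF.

OFF

Rhamnulose is absent, so SovY is inactive.
Required activator SovY is absent, so *nerB* is not transcribed.
So NerB is not produced.
Indole is absent, so BexR is inactive.
Zn²⁺ is present, so NerW is inactive.
With no repressor bound, *dovW* is transcribed.
So DovW is produced and active.
With repressor DovW bound, *qilK* is not transcribed.
So QilK is not produced.
With no repressor bound, *gorY* is transcribed.
So GorY is produced and active.
Shikimate is present, so WexG is active.
With repressor WexG bound, *nerE* is not transcribed.
So NerE is not produced.
Required activator NerE is absent, so *gixW* is not transcribed.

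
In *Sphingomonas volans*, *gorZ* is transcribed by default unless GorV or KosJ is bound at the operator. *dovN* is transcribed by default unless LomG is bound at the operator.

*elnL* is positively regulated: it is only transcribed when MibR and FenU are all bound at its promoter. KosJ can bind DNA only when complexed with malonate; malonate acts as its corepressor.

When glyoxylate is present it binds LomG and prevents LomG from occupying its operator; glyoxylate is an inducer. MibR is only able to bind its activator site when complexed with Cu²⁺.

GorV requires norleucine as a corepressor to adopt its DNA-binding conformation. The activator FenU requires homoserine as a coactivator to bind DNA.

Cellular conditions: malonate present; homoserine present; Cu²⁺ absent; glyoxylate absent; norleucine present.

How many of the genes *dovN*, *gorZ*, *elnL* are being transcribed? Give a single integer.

0

Glyoxylate is absent, so LomG is active.
With repressor LomG bound, *dovN* is not transcribed.
→ *dovN* is OFF.
Norleucine is present, so GorV is active.
Malonate is present, so KosJ is active.
With repressor GorV bound, *gorZ* is not transcribed.
→ *gorZ* is OFF.
Cu²⁺ is absent, so MibR is inactive.
Homoserine is present, so FenU is active.
Required activator MibR is absent, so *elnL* is not transcribed.
→ *elnL* is OFF.
0 of the 3 genes are transcribed.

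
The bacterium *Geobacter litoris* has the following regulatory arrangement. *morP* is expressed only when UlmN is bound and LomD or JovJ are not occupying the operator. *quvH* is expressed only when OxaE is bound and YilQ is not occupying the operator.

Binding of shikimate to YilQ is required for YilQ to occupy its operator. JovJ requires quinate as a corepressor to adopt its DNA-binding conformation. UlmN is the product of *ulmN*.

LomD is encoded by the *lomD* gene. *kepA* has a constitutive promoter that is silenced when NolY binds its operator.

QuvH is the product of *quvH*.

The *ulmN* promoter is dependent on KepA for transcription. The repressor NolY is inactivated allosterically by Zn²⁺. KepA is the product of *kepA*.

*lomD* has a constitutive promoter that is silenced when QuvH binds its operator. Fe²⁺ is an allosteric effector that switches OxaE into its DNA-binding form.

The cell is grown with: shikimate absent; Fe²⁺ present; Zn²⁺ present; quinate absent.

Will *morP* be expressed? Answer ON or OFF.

Fe²⁺ is present, so OxaE is active.
Shikimate is absent, so YilQ is inactive.
No repressor is bound and OxaE is active, so *quvH* is transcribed.
So QuvH is produced and active.
With repressor QuvH bound, *lomD* is not transcribed.
So LomD is not produced.
Zn²⁺ is present, so NolY is inactive.
With no repressor bound, *kepA* is transcribed.
So KepA is produced and active.
No repressor is bound and KepA is active, so *ulmN* is transcribed.
So UlmN is produced and active.
Quinate is absent, so JovJ is inactive.
No repressor is bound and UlmN is active, so *morP* is transcribed.

ON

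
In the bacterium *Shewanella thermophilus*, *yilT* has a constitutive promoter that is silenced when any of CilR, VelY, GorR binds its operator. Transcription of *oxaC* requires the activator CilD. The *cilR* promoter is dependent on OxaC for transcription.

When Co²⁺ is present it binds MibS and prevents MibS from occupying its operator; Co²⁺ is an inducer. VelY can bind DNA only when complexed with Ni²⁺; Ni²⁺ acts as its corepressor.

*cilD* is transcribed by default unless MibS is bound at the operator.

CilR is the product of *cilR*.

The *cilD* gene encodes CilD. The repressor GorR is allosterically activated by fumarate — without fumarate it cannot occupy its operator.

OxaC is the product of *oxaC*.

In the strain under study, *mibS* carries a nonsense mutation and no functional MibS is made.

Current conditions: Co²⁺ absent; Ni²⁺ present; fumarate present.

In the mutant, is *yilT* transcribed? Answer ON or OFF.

MibS is non-functional in this strain, so it has no effect.
With no repressor bound, *cilD* is transcribed.
So CilD is produced and active.
No repressor is bound and CilD is active, so *oxaC* is transcribed.
So OxaC is produced and active.
No repressor is bound and OxaC is active, so *cilR* is transcribed.
So CilR is produced and active.
Ni²⁺ is present, so VelY is active.
Fumarate is present, so GorR is active.
With repressor CilR bound, *yilT* is not transcribed.

OFF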